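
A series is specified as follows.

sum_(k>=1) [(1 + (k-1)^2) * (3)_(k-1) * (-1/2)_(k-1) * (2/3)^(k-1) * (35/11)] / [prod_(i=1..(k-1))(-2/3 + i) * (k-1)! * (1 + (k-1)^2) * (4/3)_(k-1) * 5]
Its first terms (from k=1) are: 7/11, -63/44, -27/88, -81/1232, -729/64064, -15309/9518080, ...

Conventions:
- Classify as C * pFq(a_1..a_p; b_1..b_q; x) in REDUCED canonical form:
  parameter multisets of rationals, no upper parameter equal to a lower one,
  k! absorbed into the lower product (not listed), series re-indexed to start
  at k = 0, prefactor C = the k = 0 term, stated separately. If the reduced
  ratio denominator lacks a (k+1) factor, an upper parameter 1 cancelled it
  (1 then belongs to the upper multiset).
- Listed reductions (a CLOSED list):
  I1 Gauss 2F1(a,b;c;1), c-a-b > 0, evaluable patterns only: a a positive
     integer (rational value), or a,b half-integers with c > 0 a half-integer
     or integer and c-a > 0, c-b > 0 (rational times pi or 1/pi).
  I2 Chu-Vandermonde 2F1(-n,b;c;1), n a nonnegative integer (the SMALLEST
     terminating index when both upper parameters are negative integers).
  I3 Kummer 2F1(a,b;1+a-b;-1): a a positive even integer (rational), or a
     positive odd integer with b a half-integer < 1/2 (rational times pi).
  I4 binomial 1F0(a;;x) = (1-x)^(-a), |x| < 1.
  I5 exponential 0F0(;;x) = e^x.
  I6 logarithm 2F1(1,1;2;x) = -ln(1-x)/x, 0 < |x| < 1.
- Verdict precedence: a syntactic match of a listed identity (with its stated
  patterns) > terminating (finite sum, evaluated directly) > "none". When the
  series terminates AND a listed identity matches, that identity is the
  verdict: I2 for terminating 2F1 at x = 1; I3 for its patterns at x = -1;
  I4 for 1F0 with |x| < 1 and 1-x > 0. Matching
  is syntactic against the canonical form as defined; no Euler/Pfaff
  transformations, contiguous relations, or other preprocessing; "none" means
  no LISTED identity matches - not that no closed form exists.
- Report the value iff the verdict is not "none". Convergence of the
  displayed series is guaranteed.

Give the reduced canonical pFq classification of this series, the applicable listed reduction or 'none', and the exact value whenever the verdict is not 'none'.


This is 7/11 * 2F2(-1/2, 3; 1/3, 4/3; 2/3) in reduced canonical form. Verdict: none - at argument 2/3 the multisets {-1/2, 3} ; {1/3, 4/3} match no listed identity.

Key observation: t_0 = 7/11 here, and the lower running product (C = 7/11, x = 2/3) is a rising factorial.
Consecutive-term ratio: r(k) = (2/3) * (k-1/2) (k+3) / [(k+1/3) (k+4/3) (k+1)] - rational in k, leading ratio (2/3); with t_0 = 7/11, classification follows.


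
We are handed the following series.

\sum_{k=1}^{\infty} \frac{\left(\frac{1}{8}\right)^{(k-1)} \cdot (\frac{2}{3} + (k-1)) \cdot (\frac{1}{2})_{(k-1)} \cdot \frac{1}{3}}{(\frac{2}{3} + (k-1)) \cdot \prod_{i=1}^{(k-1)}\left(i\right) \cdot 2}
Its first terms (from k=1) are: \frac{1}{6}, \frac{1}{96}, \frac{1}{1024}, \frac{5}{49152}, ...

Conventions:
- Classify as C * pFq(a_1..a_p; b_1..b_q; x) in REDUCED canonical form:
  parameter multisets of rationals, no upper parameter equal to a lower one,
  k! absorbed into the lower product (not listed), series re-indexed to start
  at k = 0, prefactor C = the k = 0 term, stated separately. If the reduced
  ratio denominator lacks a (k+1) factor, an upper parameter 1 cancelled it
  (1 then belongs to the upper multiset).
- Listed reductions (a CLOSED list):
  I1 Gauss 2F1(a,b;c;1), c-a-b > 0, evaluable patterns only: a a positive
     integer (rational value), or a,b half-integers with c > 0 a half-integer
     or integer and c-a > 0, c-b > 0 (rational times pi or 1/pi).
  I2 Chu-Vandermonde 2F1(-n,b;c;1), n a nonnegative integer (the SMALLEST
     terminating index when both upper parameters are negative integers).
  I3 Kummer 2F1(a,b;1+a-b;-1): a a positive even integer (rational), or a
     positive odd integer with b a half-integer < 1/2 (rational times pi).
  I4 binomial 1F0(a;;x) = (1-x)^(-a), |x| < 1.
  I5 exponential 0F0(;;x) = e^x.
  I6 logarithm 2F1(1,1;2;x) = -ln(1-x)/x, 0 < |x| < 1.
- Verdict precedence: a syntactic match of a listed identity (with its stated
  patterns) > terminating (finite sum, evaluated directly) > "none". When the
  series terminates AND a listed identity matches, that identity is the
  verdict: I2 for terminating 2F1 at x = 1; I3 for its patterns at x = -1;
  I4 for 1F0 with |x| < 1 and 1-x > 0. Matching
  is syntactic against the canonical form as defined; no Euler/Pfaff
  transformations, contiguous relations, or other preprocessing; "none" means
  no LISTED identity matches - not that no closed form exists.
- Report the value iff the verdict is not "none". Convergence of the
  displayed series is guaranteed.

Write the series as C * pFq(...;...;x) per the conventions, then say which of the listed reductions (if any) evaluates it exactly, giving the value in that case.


Key observation: from the first term \frac{1}{6}: the factor k + 2/3 cancels (top and bottom), leaving C = 1/6.
Ratio: r(k) = \frac{1}{8} * (k+\frac{1}{2}) / [(k+1)] - rational in k, leading ratio \frac{1}{8}; with t_0 = \frac{1}{6}, classification follows.

The series (x = \frac{1}{8}) is 1F0: upper {\frac{1}{2}}, lower {-}, prefactor \frac{1}{6}. Verdict: binomial (I4) matches (the 1F0 binomial series: exponent -1/2, x = \frac{1}{8}). Hence: \frac{1}{6} \cdot \left(\frac{7}{8}\right)^{-\frac{1}{2}}.


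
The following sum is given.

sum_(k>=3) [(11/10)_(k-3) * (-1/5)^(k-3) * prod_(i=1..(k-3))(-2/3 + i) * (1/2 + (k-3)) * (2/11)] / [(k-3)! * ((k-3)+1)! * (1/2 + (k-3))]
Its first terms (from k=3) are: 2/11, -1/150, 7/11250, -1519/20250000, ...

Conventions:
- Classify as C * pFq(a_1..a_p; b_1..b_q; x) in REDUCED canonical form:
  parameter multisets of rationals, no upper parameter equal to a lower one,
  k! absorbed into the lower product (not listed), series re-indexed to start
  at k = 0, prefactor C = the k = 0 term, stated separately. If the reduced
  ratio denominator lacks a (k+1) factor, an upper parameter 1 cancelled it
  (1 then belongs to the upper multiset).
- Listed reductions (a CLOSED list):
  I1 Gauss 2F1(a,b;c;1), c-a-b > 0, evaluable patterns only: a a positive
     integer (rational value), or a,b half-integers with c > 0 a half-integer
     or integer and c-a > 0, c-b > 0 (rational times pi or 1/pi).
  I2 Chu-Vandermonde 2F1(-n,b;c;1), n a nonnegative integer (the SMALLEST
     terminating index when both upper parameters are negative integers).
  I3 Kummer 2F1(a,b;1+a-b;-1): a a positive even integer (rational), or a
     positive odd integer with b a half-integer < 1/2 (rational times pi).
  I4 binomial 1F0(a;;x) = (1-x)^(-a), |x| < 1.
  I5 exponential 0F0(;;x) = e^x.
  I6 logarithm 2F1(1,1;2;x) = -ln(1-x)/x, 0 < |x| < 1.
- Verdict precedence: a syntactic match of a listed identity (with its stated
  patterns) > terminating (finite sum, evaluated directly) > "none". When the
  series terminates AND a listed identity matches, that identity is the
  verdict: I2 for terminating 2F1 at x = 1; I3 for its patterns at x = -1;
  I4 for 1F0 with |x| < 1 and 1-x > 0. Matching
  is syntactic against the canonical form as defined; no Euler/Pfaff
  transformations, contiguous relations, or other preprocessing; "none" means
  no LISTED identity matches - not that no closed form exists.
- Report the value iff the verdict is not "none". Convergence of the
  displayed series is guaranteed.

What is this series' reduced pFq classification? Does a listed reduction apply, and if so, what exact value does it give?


Reduced: x = -1/5, 2F1, upper = {1/3, 11/10}, lower = {2}, C = 2/11. Verdict: no listed reduction: x = -1/5 and upper {1/3, 11/10} fail every I1-I6 pattern.

The tell: t_0 being 2/11, the denominator's factorial ratio (C = 2/11, x = -1/5) is a lower Pochhammer.
Term ratio: r(k) = (-1/5) * (k+1/3) (k+11/10) / [(k+2) (k+1)] - poly over poly, x = (-1/5) from leading terms; C = 2/11 at k = 0.


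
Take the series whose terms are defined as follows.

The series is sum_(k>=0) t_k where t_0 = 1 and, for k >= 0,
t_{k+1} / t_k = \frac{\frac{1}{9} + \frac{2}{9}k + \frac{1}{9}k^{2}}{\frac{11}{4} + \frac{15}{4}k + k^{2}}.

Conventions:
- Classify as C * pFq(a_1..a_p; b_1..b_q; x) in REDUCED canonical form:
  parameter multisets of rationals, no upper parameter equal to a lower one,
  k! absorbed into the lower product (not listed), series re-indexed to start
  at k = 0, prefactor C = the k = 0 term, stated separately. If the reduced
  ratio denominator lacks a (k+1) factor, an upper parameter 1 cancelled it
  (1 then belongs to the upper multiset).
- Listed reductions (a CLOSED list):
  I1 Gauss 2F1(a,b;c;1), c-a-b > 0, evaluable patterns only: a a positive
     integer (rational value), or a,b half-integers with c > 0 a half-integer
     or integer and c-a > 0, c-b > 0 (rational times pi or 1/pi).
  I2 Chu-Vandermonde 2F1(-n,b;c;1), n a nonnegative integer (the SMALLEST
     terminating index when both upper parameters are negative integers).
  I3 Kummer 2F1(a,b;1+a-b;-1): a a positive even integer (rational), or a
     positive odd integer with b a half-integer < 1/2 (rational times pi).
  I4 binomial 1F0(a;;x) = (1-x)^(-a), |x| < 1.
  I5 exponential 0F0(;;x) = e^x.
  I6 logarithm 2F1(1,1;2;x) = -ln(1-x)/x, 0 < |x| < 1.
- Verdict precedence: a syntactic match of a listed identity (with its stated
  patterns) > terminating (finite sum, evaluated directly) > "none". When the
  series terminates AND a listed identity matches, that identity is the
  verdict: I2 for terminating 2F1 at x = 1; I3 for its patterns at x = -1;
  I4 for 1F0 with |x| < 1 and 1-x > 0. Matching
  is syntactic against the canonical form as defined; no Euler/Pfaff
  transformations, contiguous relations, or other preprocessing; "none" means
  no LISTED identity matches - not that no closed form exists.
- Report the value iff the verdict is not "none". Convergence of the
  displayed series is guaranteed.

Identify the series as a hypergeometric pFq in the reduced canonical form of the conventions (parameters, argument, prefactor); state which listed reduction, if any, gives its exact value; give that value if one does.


With C = 1: the canonical form is 2F1(1, 1; \frac{11}{4}; \frac{1}{9}). Verdict: none - this 2F1 at x = \frac{1}{9} matches no listed pattern, and upper {1, 1} holds no stopper.

The tell: t_0 = 1 here, and the expanded ratio factors over Q; C = 1, roots give parameters.
Ratio: r(k) = \frac{1}{9} * (k+1) (k+1) / [(k+\frac{11}{4}) (k+1)] - rational; roots negated = parameters, x = \frac{1}{9}, C = 1.


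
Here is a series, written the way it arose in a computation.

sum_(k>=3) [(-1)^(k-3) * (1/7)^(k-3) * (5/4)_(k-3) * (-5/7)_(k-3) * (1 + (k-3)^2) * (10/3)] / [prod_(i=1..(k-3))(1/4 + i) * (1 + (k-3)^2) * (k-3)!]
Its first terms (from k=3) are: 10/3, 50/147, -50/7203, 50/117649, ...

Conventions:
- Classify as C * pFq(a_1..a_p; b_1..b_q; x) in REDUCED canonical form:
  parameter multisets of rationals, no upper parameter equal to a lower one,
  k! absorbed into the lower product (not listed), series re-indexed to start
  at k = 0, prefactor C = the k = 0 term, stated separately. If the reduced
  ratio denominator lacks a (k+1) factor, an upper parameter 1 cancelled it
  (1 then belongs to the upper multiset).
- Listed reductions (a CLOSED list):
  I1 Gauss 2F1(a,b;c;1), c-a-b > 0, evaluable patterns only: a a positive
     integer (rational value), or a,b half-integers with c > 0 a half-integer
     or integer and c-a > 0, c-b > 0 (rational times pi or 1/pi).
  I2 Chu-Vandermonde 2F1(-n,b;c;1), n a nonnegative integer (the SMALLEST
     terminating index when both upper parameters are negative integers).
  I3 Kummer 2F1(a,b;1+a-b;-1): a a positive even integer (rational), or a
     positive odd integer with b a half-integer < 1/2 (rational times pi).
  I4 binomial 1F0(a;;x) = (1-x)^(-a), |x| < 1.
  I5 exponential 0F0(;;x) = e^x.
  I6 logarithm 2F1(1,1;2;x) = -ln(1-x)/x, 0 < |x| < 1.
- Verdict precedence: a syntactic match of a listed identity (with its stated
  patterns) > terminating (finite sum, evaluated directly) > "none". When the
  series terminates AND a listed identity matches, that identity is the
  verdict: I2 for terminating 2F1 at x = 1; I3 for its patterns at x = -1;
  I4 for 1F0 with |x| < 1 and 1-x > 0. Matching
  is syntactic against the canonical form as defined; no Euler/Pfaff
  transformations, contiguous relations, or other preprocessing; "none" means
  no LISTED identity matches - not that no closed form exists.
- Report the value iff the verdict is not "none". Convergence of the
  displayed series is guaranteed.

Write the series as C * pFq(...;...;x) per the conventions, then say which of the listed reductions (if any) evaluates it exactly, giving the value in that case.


Classification (C = 10/3): 1F0 with upper {-5/7}, lower {-}, argument x = -1/7. Verdict: binomial (I4) fires (the 1F0 binomial series: exponent 5/7, x = -1/7). Its exact value is (10/3) * (8/7)^(5/7).

First insight: t_0 = 10/3 here, and the lower running product (C = 10/3) is a rising factorial.
Adjacent-term ratio: r(k) = (-1/7) * (k-5/7) / [(k+1)] - rational; roots negated = parameters, x = (-1/7), C = 10/3.


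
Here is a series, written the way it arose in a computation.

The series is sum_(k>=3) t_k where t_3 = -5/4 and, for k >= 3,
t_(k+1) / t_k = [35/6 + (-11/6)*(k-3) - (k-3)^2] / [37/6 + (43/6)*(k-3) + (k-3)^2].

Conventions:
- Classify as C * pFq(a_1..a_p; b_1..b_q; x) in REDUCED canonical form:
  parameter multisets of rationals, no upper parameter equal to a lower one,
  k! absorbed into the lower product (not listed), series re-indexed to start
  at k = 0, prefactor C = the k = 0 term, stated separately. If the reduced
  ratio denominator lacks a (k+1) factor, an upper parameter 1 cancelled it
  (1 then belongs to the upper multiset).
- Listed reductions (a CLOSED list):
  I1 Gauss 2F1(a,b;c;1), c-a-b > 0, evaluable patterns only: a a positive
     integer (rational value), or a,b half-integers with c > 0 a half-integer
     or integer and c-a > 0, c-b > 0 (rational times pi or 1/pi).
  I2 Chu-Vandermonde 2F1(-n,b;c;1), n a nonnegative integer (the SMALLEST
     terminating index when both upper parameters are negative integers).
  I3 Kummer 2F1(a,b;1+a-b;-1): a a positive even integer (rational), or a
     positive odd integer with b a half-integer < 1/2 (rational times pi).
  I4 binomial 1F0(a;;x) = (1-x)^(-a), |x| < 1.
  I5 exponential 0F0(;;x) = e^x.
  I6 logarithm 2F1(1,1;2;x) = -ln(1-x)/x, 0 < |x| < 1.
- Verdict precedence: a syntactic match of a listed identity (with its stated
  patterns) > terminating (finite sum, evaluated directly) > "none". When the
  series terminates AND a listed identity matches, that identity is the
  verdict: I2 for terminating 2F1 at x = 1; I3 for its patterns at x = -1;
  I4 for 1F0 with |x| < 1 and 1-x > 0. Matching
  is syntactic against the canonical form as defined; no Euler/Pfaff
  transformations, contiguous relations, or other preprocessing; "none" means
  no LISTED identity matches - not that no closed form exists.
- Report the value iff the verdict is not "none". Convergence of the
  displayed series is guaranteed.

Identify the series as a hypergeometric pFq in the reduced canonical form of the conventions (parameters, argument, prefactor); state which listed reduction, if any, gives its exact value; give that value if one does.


At argument -1: a 2F1 with upper {-5/3, 7/2}, lower {37/6}, scaled by C = -5/4. Verdict: none - this 2F1 at x = -1 matches no listed pattern, and upper {-5/3, 7/2} holds no stopper.

The tell: x = (-1) and roots of the ratio polynomials (prefactor -5/4) are the negated parameters.
Adjacent-term ratio: r(k) = (-1) * (k-5/3) (k+7/2) / [(k+37/6) (k+1)] - rational in k, leading ratio (-1); with t_0 = -5/4, classification follows.


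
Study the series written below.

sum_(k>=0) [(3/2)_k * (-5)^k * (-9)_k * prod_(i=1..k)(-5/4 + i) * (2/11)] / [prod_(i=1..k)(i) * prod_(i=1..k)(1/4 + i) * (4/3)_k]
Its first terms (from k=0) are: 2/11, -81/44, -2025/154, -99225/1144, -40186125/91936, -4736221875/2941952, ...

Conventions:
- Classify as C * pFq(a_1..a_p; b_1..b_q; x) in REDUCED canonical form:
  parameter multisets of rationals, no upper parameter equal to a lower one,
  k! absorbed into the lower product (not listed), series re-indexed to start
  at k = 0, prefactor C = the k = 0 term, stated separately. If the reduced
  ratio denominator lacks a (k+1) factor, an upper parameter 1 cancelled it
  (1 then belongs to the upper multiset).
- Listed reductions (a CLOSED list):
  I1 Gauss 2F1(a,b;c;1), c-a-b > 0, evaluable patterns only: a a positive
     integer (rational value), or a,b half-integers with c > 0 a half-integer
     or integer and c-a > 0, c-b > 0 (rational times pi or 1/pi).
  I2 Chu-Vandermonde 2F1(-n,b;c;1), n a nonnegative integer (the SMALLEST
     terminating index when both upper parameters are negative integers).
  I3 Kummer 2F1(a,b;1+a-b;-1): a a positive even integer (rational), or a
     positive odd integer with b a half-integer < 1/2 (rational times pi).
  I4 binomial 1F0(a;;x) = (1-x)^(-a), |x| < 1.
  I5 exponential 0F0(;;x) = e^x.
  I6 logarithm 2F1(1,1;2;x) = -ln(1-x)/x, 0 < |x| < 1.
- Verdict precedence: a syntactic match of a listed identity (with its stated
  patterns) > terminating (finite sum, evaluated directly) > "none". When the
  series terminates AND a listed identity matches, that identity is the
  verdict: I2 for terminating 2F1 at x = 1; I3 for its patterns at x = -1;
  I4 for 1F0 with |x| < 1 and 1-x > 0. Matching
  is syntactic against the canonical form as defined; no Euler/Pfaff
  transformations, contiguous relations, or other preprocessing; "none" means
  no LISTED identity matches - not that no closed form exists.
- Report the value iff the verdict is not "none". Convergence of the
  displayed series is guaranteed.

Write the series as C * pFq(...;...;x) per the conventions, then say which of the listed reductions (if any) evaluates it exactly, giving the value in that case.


With C = 2/11: the canonical form is 3F2(-9, -1/4, 3/2; 5/4, 4/3; -5). Verdict: terminating - upper parameter -9 makes this a finite sum (last index 9), evaluated exactly. Sum: -1542861060816129559/62225156145152.

Key observation: x = (-5) and the product of the first k integers (C = 2/11, x = -5) is k!.
Step ratio: r(k) = (-5) * (k-9) (k-1/4) (k+3/2) / [(k+5/4) (k+4/3) (k+1)] ; factor over Q: parameters, x = (-5), and C = 2/11.


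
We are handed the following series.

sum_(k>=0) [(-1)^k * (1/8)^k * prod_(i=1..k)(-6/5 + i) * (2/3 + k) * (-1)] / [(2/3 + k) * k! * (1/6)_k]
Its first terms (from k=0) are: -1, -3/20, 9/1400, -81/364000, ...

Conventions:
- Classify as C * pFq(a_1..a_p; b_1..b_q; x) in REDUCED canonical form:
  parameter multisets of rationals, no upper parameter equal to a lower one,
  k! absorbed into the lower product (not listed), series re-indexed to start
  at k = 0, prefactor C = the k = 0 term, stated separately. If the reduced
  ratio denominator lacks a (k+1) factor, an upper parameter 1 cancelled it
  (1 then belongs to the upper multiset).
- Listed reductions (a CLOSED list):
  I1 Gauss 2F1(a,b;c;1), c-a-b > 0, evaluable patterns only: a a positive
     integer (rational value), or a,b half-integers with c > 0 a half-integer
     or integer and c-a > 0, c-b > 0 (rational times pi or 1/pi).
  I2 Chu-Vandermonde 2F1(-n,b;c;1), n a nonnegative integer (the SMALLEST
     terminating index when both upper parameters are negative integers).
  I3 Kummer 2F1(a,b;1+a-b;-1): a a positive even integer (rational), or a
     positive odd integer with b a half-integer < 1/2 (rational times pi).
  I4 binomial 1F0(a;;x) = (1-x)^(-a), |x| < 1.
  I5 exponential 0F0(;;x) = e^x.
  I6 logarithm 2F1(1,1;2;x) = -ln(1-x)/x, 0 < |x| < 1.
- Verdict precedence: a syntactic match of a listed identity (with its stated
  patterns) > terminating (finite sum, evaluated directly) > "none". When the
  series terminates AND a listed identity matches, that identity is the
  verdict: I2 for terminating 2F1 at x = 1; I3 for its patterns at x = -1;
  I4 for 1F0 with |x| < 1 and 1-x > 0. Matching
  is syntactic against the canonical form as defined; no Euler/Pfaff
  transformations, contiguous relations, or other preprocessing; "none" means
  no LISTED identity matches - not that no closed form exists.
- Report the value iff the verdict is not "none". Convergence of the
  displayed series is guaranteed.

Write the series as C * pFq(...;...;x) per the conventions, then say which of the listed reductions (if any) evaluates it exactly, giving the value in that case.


Canonical form: C = -1 times 1F1 with upper {-1/5}, lower {1/6}, x = -1/8. Verdict: none. A 1F1 with upper {-1/5} fits none of I1-I6 at x = -1/8; the sum runs forever.

Key observation: t_0 = -1 here, and the factor k + 2/3 cancels (top and bottom), leaving C = -1.
Term ratio: r(k) = (-1/8) * (k-1/5) / [(k+1/6) (k+1)] - rational; roots negated = parameters, x = (-1/8), C = -1.


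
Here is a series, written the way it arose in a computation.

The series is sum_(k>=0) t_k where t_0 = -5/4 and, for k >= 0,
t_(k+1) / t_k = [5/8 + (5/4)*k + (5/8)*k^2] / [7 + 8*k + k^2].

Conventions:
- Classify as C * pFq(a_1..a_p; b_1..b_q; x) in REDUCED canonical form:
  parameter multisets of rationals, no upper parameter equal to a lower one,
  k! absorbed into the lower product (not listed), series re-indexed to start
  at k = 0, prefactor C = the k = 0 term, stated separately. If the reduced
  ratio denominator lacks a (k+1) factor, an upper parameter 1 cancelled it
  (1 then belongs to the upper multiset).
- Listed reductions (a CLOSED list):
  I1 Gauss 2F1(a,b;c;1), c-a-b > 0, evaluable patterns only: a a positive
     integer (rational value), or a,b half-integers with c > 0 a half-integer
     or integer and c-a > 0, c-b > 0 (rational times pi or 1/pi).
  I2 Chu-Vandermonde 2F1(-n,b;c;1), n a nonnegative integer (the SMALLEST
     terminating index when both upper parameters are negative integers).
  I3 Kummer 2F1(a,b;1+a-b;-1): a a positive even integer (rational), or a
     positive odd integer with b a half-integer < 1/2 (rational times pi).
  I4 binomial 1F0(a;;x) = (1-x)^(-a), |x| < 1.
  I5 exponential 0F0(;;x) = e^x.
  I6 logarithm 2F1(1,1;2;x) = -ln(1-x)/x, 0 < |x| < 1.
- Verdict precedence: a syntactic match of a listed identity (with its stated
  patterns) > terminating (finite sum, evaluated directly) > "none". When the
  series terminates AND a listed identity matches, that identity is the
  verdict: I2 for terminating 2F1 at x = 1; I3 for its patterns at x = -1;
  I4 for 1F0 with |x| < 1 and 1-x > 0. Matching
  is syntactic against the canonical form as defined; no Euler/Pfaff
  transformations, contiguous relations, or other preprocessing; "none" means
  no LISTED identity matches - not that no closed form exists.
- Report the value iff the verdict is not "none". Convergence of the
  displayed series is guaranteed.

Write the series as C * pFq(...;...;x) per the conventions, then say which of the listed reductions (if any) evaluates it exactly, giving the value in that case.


Canonical form: C = -5/4 times 2F1 with upper {1, 1}, lower {7}, x = 5/8. Verdict: no listed reduction: x = 5/8 and upper {1, 1} fail every I1-I6 pattern.

First insight: t_0 = -5/4 here, and roots of the ratio polynomials (C = -5/4) are the negated parameters.
Adjacent-term ratio: r(k) = (5/8) * (k+1) (k+1) / [(k+7) (k+1)] - rational in k, leading ratio (5/8); with t_0 = -5/4, classification follows.


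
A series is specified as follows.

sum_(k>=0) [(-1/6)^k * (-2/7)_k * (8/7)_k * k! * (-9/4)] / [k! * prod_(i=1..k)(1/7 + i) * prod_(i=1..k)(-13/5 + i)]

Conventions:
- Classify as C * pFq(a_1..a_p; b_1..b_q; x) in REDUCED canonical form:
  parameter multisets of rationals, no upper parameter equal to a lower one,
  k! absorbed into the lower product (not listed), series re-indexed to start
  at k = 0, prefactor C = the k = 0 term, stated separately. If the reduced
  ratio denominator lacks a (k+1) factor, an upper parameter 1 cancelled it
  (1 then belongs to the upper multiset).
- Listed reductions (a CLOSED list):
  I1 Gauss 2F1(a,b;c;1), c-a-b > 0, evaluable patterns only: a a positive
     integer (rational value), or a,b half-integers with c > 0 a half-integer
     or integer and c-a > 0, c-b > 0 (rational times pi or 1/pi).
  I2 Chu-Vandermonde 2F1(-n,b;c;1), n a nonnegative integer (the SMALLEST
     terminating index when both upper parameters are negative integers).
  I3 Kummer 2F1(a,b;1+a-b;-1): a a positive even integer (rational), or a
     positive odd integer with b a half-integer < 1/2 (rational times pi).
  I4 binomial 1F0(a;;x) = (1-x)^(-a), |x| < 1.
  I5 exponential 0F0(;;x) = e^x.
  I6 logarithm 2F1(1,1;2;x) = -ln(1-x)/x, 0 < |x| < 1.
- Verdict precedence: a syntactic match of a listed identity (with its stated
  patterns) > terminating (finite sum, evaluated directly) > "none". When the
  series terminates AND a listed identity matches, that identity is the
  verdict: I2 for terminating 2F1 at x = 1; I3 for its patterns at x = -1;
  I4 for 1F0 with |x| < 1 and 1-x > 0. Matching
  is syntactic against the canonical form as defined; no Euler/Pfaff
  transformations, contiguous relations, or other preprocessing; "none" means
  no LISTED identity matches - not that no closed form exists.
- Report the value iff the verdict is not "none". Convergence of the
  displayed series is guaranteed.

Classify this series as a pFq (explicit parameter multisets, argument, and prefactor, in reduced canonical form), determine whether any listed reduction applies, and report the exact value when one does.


x = -1/6 here; the reduced form reads 2F1, upper {-2/7, 1}, lower {-8/5}, C = -9/4. Verdict: none. A 2F1 with upper {-2/7, 1} fits none of I1-I6 at x = -1/6; the sum runs forever.

The tell: t_0 being -9/4, the factorial ratio (prefactor -9/4) (k+a-1)!/(a-1)! is a rising factorial (a)_k.
Term ratio: r(k) = (-1/6) * (k-2/7) (k+1) / [(k-8/5) (k+1)] - rational in k, leading ratio (-1/6); with t_0 = -9/4, classification follows.


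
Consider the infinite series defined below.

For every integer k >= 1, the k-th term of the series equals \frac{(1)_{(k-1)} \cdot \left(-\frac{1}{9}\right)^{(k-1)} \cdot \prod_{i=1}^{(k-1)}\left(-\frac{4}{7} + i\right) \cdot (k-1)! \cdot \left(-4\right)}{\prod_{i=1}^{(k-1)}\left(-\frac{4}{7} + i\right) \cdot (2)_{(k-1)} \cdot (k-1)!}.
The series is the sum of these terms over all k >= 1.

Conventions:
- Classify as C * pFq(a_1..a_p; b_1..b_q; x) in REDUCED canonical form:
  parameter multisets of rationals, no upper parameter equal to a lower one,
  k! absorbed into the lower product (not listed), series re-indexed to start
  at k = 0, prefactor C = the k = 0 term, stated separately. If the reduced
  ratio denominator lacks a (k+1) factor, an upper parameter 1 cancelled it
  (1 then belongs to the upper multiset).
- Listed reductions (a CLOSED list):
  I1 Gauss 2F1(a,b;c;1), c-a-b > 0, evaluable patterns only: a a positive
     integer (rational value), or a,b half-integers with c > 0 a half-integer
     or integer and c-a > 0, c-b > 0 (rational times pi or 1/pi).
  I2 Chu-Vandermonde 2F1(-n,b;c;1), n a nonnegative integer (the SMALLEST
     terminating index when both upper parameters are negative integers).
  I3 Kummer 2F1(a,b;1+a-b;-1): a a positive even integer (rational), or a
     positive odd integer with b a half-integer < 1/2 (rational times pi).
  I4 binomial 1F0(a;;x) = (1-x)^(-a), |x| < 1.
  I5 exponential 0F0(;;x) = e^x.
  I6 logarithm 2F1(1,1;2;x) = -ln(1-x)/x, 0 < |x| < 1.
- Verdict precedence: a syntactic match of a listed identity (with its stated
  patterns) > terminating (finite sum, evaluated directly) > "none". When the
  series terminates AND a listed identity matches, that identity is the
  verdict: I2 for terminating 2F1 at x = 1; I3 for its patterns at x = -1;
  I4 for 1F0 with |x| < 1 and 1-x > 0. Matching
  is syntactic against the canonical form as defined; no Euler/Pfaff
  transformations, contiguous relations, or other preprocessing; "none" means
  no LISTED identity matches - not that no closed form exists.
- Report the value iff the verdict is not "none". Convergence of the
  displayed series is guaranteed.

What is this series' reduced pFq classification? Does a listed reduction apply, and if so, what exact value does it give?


x = -\frac{1}{9} here; the reduced form reads 2F1, upper {1, 1}, lower {2}, C = -4. Verdict at x = -\frac{1}{9}: logarithm (I6) matches (the logarithm: parameters (1,1;2), x = -\frac{1}{9}). Sum: \left(-36\right) \cdot \ln\left(\frac{10}{9}\right).

Key step: t_0 being -4, the factorial ratio (C = -4, x = -1/9) (k+a-1)!/(a-1)! is a rising factorial (a)_k.
Ratio: r(k) = -\frac{1}{9} * (k+1) (k+1) / [(k+2) (k+1)] - poly over poly, x = -\frac{1}{9} from leading terms; C = -4 at k = 0.


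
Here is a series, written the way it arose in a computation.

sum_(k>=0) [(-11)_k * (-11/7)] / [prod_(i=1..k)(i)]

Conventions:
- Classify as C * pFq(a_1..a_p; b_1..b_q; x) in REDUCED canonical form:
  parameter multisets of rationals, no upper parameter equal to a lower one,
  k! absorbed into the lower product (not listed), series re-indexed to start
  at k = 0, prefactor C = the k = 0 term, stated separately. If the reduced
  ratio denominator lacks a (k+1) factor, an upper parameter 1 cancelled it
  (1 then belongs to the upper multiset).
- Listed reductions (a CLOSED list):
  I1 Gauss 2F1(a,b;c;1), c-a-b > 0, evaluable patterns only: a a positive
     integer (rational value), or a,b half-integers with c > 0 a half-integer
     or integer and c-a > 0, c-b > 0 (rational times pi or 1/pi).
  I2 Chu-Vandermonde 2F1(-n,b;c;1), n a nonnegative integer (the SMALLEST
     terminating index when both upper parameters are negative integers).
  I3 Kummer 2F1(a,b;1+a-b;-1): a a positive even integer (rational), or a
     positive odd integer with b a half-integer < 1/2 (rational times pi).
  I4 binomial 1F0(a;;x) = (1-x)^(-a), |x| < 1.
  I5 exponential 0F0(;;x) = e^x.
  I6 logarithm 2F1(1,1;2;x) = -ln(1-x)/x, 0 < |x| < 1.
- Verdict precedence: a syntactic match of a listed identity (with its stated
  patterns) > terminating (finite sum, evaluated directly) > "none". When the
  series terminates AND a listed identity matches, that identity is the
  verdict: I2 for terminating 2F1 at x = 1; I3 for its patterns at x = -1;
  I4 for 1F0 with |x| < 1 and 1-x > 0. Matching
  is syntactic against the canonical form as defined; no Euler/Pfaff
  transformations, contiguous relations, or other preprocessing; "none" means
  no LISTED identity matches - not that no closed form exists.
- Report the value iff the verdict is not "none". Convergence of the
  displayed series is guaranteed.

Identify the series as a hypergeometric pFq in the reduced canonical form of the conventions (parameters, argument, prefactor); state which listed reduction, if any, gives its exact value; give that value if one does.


x = 1 here; the reduced form reads 1F0, upper {-11}, lower {-}, C = -11/7. Verdict: terminating - the sum ends at index 11 because -11 is a negative integer; exact evaluation follows. Hence: 0.

Key observation: t_0 being -11/7, the product of the first k integers (prefactor -11/7) is k!.
Step ratio: r(k) = 1 * (k-11) / [(k+1)] ; factor over Q: parameters, x = 1, and C = -11/7.


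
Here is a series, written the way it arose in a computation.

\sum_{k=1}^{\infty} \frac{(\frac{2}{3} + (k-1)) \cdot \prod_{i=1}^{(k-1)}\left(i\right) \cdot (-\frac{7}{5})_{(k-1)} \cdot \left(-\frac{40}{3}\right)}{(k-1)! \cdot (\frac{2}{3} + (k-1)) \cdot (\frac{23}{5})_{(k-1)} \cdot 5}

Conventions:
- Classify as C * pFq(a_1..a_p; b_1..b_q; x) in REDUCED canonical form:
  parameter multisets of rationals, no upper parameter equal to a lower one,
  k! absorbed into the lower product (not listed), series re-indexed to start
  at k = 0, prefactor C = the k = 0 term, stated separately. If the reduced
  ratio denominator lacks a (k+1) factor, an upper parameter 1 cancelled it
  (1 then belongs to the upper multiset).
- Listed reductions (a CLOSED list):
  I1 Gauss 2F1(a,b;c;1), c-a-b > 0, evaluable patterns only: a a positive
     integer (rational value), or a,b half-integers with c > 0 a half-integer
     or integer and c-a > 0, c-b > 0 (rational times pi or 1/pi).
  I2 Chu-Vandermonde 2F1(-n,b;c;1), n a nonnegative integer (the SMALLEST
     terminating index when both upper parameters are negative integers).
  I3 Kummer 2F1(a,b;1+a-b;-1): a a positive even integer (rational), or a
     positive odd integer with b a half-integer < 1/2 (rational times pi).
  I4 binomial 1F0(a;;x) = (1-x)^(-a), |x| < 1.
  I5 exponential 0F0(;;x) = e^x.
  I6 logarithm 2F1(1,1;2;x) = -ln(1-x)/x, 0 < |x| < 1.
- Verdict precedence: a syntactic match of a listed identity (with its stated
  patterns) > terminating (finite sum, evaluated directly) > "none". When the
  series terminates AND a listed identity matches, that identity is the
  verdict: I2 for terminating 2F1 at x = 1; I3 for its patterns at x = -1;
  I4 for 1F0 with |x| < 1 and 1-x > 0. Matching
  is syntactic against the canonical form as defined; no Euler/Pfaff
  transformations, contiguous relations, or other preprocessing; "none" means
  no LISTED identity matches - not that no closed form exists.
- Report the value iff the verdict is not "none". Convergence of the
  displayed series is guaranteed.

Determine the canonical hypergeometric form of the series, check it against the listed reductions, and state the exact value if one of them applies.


First insight: from the first term -\frac{8}{3}: the constant factors (prefactor -8/3) combine into one prefactor.
Adjacent-term ratio: r(k) = 1 * (k-\frac{7}{5}) (k+1) / [(k+\frac{23}{5}) (k+1)] ; factor over Q: parameters, x = 1, and C = -\frac{8}{3}.

At argument 1: a 2F1 with upper {-\frac{7}{5}, 1}, lower {\frac{23}{5}}, scaled by C = -\frac{8}{3}. Verdict at x = 1: Gauss (I1, integer-parameter pattern) matches (x = 1: the Gamma ratio telescopes since c-a-b = 5 > 0 and a = 1 in Z>0). Exact value: -\frac{48}{25}.


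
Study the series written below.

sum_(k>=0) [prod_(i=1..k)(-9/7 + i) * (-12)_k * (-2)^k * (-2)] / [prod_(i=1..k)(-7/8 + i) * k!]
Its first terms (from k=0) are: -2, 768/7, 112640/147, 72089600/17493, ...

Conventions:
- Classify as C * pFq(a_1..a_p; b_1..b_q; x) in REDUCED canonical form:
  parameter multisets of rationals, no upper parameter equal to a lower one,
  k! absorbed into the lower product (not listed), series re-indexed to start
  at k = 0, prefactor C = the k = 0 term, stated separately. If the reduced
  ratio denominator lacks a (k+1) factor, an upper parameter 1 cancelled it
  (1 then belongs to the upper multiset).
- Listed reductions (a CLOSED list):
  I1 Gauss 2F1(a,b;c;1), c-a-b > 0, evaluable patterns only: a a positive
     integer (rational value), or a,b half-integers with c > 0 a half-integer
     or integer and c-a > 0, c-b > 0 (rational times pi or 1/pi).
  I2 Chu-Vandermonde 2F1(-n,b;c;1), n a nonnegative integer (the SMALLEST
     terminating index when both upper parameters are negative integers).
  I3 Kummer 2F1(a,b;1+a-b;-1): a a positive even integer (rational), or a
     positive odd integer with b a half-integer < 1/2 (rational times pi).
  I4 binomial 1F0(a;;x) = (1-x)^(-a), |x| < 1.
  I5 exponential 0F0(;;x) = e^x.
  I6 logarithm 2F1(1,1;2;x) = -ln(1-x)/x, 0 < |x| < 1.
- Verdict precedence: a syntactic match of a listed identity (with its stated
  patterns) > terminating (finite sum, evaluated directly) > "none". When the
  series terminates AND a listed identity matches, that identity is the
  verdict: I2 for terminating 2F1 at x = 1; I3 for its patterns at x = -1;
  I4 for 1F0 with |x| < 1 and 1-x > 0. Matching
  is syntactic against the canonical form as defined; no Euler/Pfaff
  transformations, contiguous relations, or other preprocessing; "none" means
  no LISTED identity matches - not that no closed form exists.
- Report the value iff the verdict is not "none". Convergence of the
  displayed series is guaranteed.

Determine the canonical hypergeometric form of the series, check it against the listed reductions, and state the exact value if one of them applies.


This is -2 * 2F1(-12, -2/7; 1/8; -2) in reduced canonical form. Verdict: terminating. (-12)_k vanishes past k = 12, leaving a 13-term sum, computed directly. Sum: 7371025806429652946888074/9213814401291201723.

The tell: from the first term -2: the running product (C = -2) telescopes to a rising factorial.
Term ratio: r(k) = (-2) * (k-12) (k-2/7) / [(k+1/8) (k+1)] - rational; roots negated = parameters, x = (-2), C = -2.


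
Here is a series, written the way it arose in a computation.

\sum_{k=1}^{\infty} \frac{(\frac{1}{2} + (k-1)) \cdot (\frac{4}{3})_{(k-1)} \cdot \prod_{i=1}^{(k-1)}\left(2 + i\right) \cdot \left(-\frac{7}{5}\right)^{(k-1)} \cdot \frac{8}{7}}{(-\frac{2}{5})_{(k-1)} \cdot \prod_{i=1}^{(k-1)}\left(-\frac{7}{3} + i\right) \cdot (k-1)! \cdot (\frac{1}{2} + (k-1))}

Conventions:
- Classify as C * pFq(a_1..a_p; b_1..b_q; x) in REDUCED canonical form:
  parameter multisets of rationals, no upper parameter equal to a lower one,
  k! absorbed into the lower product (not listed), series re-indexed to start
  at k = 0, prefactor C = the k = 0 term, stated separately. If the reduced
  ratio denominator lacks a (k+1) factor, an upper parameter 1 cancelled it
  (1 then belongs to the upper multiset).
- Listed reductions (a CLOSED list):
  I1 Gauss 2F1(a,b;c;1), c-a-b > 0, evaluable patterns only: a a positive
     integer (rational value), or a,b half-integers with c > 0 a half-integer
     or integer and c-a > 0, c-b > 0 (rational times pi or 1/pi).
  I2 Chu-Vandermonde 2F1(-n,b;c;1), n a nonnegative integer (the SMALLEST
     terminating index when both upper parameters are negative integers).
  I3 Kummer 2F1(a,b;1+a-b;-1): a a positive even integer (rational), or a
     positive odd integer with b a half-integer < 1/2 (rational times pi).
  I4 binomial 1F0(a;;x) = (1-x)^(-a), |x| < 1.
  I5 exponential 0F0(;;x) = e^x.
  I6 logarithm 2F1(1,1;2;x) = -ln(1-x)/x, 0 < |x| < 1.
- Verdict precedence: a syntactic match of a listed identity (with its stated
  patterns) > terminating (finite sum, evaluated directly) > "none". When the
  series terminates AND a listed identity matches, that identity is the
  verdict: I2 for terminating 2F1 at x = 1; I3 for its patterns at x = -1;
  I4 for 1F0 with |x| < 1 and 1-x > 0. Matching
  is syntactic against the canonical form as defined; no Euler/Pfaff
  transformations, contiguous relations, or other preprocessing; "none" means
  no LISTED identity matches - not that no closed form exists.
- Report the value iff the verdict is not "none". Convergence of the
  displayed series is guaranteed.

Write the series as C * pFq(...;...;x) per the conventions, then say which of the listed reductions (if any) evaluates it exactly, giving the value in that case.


The series (x = -\frac{7}{5}) is 2F2: upper {\frac{4}{3}, 3}, lower {-\frac{4}{3}, -\frac{2}{5}}, prefactor \frac{8}{7}. Verdict: none (x = -\frac{7}{5}): each listed identity misses the multisets {\frac{4}{3}, 3} ; {-\frac{4}{3}, -\frac{2}{5}}.

The tell: with t_0 = \frac{8}{7}, the factor k + 1/2 cancels (top and bottom), leaving prefactor 8/7.
Step ratio: r(k) = -\frac{7}{5} * (k+\frac{4}{3}) (k+3) / [(k-\frac{4}{3}) (k-\frac{2}{5}) (k+1)] - rational in k, leading ratio -\frac{7}{5}; with t_0 = \frac{8}{7}, classification follows.


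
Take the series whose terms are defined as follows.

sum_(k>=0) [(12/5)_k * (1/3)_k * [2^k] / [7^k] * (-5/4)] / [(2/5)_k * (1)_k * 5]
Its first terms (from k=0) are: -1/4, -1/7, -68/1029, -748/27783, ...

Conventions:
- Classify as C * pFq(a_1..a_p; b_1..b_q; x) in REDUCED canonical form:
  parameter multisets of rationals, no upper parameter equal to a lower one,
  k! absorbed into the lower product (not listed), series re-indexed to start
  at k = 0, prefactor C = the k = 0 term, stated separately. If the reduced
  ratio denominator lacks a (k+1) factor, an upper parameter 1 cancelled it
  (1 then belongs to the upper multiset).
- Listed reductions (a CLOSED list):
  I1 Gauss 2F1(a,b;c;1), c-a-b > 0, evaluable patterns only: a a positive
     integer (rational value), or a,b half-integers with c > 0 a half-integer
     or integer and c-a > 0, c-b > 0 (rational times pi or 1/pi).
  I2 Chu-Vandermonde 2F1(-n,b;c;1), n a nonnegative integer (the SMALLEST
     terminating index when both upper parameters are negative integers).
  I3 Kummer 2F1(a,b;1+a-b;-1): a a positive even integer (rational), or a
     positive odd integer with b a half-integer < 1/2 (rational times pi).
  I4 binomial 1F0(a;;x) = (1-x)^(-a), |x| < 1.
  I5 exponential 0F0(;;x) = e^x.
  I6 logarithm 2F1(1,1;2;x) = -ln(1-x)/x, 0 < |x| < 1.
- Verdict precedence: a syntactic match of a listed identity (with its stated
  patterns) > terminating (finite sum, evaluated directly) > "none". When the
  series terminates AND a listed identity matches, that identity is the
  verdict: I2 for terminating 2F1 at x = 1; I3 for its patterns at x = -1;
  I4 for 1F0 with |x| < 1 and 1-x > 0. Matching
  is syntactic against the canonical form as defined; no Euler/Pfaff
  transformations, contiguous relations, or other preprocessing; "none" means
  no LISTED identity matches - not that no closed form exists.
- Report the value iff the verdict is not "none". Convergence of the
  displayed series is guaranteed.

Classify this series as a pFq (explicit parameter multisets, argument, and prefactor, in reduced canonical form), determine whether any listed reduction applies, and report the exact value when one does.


The tell: x = (2/7) and (1)_k (C = -1/4) is k! itself.
Ratio: r(k) = (2/7) * (k+1/3) (k+12/5) / [(k+2/5) (k+1)] - rational in k, leading ratio (2/7); with t_0 = -1/4, classification follows.

At argument 2/7: a 2F1 with upper {1/3, 12/5}, lower {2/5}, scaled by C = -1/4. Verdict: none. Every listed pattern misses the 2F1 form at 2/7, upper {1/3, 12/5}.
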